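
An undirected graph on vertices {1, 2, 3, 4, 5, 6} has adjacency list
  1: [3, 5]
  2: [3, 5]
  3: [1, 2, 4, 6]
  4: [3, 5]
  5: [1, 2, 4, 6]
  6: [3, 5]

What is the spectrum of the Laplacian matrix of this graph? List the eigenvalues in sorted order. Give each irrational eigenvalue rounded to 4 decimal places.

Reading degrees in the order [1, 2, 3, 4, 5, 6] gives [2, 2, 4, 2, 4, 2]; set D = diag(2, 2, 4, 2, 4, 2) and form L = D - A. Since every row of L sums to 0, the all-ones vector is in the kernel and 0 is an eigenvalue. The single zero eigenvalue shows the graph is connected. The eigenvalues sum to 16, which equals trace(L) = 2|E|. By the matrix-tree theorem the graph has (1/6) * product of the nonzero eigenvalues = 32 spanning trees.

[0, 2, 2, 2, 4, 6]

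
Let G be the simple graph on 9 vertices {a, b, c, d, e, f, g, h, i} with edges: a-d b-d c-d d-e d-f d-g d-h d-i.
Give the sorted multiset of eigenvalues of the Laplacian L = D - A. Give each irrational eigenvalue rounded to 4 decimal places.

[0, 1, 1, 1, 1, 1, 1, 1, 9]

Reading degrees in the order [a, b, c, d, e, f, g, h, i] gives [1, 1, 1, 8, 1, 1, 1, 1, 1]; set D = diag(1, 1, 1, 8, 1, 1, 1, 1, 1) and form L = D - A. Diagonalising L (or applying a numerical eigensolver to the 9x9 matrix) gives the spectrum above. The largest eigenvalue, 9, is at most the vertex count 9. There is one zero in the spectrum, matching the 1 component.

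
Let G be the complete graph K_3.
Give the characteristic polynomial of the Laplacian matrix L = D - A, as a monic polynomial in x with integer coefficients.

x^3 - 6x^2 + 9x

The graph has 3 vertices and degree multiset [2, 2, 2]; D is the diagonal matrix of degrees and L = D - A. L has integer entries, so p(x) = det(xI - L) has integer coefficients. Expanding the determinant yields x^3 - 6x^2 + 9x. Since p(0) = det(-L) = 0, x divides p(x). The eigenvalues sum to 6, which equals trace(L) = 2|E|.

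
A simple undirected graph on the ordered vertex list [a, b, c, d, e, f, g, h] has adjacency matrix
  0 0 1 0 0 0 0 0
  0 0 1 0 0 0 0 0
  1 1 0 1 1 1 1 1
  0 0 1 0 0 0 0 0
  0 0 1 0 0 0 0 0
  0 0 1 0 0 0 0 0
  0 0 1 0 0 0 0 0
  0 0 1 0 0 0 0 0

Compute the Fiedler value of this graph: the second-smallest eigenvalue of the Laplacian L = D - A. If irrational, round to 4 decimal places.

With the vertex order [a, b, c, d, e, f, g, h], the degrees are [1, 1, 7, 1, 1, 1, 1, 1], giving D = diag(1, 1, 7, 1, 1, 1, 1, 1) and L = D - A. The sorted Laplacian eigenvalues are [0, 1, 1, 1, 1, 1, 1, 8]; the algebraic connectivity is the second entry, 1. There is one zero in the spectrum, matching the 1 component.

1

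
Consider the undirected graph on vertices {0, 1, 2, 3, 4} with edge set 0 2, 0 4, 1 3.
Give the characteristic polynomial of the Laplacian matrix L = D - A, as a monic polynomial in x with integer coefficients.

x^5 - 6x^4 + 11x^3 - 6x^2

Reading degrees in the order [0, 1, 2, 3, 4] gives [2, 1, 1, 1, 1]; set D = diag(2, 1, 1, 1, 1) and form L = D - A. L has integer entries, so p(x) = det(xI - L) has integer coefficients. Expanding the determinant yields x^5 - 6x^4 + 11x^3 - 6x^2. The coefficient of x^4 equals -trace(L) = -6, matching the sum of degrees. The eigenvalues sum to 6, which equals trace(L) = 2|E|. The largest eigenvalue, 3, is at most the vertex count 5.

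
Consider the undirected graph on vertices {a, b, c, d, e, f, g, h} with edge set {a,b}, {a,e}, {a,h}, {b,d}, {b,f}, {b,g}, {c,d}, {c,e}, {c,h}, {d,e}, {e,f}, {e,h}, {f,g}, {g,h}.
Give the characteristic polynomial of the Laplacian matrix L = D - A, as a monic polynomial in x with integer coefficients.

x^8 - 28x^7 + 327x^6 - 2062x^5 + 7573x^4 - 16180x^3 + 18597x^2 - 8856x

Each diagonal entry of L is the vertex degree and each off-diagonal entry is -1 where an edge is present, 0 otherwise; in the order [a, b, c, d, e, f, g, h] the diagonal is [3, 4, 3, 3, 5, 3, 3, 4]. Computing det(xI - L) by cofactor expansion (or equivalently via sum-over-permutations) gives x^8 - 28x^7 + 327x^6 - 2062x^5 + 7573x^4 - 16180x^3 + 18597x^2 - 8856x. Since p(0) = det(-L) = 0, x divides p(x). The eigenvalues sum to 28, which equals trace(L) = 2|E|.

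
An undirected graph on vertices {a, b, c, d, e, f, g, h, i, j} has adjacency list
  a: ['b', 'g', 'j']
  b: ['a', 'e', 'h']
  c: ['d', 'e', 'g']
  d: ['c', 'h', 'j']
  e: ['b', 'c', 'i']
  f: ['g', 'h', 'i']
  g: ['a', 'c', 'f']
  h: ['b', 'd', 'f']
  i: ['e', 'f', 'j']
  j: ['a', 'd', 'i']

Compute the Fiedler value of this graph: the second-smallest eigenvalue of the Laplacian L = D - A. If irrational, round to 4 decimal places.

2

Reading degrees in the order [a, b, c, d, e, f, g, h, i, j] gives [3, 3, 3, 3, 3, 3, 3, 3, 3, 3]; set D = diag(3, 3, 3, 3, 3, 3, 3, 3, 3, 3) and form L = D - A. Computing the eigenvalues of L and sorting gives [0, 2, 2, 2, 2, 2, 5, 5, 5, 5]. The Fiedler value lambda_2 = 2 is strictly positive, so the graph is connected. By the matrix-tree theorem the graph has (1/10) * product of the nonzero eigenvalues = 2000 spanning trees.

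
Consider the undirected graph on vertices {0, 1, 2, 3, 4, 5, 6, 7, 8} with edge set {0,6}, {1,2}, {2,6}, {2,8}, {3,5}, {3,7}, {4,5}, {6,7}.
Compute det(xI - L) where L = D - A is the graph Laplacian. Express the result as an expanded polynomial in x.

x^9 - 16x^8 + 103x^7 - 344x^6 + 642x^5 - 674x^4 + 381x^3 - 102x^2 + 9x

Reading degrees in the order [0, 1, 2, 3, 4, 5, 6, 7, 8] gives [1, 1, 3, 2, 1, 2, 3, 2, 1]; set D = diag(1, 1, 3, 2, 1, 2, 3, 2, 1) and form L = D - A. L has integer entries, so p(x) = det(xI - L) has integer coefficients. Expanding the determinant yields x^9 - 16x^8 + 103x^7 - 344x^6 + 642x^5 - 674x^4 + 381x^3 - 102x^2 + 9x. The constant term is 0 because L is singular (the all-ones vector lies in its kernel). The eigenvalues sum to 16, which equals trace(L) = 2|E|. The largest eigenvalue, 4.6437, is at most the vertex count 9.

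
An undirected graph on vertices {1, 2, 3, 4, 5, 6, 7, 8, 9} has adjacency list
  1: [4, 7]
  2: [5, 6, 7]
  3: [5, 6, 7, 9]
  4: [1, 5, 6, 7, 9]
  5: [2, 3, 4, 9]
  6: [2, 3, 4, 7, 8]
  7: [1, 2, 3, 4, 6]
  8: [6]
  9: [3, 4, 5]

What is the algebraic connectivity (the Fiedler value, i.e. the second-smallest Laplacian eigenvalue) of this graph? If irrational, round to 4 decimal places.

Each diagonal entry of L is the vertex degree and each off-diagonal entry is -1 where an edge is present, 0 otherwise; in the order [1, 2, 3, 4, 5, 6, 7, 8, 9] the diagonal is [2, 3, 4, 5, 4, 5, 5, 1, 3]. The sorted Laplacian eigenvalues are [0, 0.8739, 1.7272, 2.4744, 3.8579, 4.6719, 4.9425, 6.2201, 7.2320]; the algebraic connectivity is the second entry, 0.8739. The eigenvalues sum to 32, which equals trace(L) = 2|E|.

0.8739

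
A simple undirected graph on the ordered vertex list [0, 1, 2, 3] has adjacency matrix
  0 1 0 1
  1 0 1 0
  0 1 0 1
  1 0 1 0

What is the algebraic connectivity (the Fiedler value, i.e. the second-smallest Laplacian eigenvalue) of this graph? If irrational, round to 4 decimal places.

Reading degrees in the order [0, 1, 2, 3] gives [2, 2, 2, 2]; set D = diag(2, 2, 2, 2) and form L = D - A. The smallest Laplacian eigenvalue is always 0. The next one, lambda_2 = 2, measures how hard the graph is to disconnect: larger values mean better connectivity. There is one zero in the spectrum, matching the 1 component.

2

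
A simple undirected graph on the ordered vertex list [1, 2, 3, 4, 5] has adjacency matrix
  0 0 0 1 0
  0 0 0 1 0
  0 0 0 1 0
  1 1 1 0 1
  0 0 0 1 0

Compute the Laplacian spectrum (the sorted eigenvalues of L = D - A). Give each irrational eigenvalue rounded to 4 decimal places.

With the vertex order [1, 2, 3, 4, 5], the degrees are [1, 1, 1, 4, 1], giving D = diag(1, 1, 1, 4, 1) and L = D - A. The multiplicity of 0 as a Laplacian eigenvalue equals the number of connected components. There is one zero in the spectrum, matching the 1 component. The largest eigenvalue, 5, is at most the vertex count 5.

[0, 1, 1, 1, 5]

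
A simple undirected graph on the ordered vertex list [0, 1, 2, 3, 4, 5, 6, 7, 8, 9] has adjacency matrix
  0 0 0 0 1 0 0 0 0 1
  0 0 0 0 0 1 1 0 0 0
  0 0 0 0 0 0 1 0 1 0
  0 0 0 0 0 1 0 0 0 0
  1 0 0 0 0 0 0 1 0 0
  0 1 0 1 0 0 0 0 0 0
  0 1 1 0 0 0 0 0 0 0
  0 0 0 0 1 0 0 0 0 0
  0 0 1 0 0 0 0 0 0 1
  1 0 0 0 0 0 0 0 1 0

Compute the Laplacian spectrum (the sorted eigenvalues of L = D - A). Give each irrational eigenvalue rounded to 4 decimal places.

[0, 0.0979, 0.3820, 0.8244, 1.3820, 2, 2.6180, 3.1756, 3.6180, 3.9021]

Reading degrees in the order [0, 1, 2, 3, 4, 5, 6, 7, 8, 9] gives [2, 2, 2, 1, 2, 2, 2, 1, 2, 2]; set D = diag(2, 2, 2, 1, 2, 2, 2, 1, 2, 2) and form L = D - A. The multiplicity of 0 as a Laplacian eigenvalue equals the number of connected components. The largest eigenvalue, 3.9021, is at most the vertex count 10. By the matrix-tree theorem the graph has (1/10) * product of the nonzero eigenvalues = 1 spanning tree.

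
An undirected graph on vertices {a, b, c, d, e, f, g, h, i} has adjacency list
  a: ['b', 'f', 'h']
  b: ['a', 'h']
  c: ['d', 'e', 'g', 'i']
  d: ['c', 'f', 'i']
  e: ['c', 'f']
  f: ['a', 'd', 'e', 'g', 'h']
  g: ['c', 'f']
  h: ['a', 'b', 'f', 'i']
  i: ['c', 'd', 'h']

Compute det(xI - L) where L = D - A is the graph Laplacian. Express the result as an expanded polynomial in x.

x^9 - 28x^8 + 330x^7 - 2132x^6 + 8229x^5 - 19344x^4 + 26887x^3 - 20038x^2 + 6048x

Each diagonal entry of L is the vertex degree and each off-diagonal entry is -1 where an edge is present, 0 otherwise; in the order [a, b, c, d, e, f, g, h, i] the diagonal is [3, 2, 4, 3, 2, 5, 2, 4, 3]. Computing det(xI - L) by cofactor expansion (or equivalently via sum-over-permutations) gives x^9 - 28x^8 + 330x^7 - 2132x^6 + 8229x^5 - 19344x^4 + 26887x^3 - 20038x^2 + 6048x. The coefficient of x^8 equals -trace(L) = -28, matching the sum of degrees. By the matrix-tree theorem the graph has (1/9) * product of the nonzero eigenvalues = 672 spanning trees.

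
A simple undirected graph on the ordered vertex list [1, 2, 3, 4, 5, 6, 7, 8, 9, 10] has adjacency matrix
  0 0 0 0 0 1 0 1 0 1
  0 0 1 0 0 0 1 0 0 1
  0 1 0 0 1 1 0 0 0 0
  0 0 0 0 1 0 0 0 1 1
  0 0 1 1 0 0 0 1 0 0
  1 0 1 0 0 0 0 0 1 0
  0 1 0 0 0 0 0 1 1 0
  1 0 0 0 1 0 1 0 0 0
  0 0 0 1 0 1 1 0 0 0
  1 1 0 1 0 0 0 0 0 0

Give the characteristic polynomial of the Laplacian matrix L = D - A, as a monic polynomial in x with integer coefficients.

x^10 - 30x^9 + 390x^8 - 2880x^7 + 13305x^6 - 39882x^5 + 77640x^4 - 94800x^3 + 66000x^2 - 20000x

Reading degrees in the order [1, 2, 3, 4, 5, 6, 7, 8, 9, 10] gives [3, 3, 3, 3, 3, 3, 3, 3, 3, 3]; set D = diag(3, 3, 3, 3, 3, 3, 3, 3, 3, 3) and form L = D - A. Computing det(xI - L) by cofactor expansion (or equivalently via sum-over-permutations) gives x^10 - 30x^9 + 390x^8 - 2880x^7 + 13305x^6 - 39882x^5 + 77640x^4 - 94800x^3 + 66000x^2 - 20000x. Since p(0) = det(-L) = 0, x divides p(x). By the matrix-tree theorem the graph has (1/10) * product of the nonzero eigenvalues = 2000 spanning trees. The largest eigenvalue, 5, is at most the vertex count 10.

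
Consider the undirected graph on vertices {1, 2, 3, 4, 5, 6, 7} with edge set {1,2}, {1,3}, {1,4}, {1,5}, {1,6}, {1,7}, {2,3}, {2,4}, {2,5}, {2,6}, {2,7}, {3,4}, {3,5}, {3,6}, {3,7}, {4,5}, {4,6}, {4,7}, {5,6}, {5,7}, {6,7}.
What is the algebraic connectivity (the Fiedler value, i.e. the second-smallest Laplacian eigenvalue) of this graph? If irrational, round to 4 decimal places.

Each diagonal entry of L is the vertex degree and each off-diagonal entry is -1 where an edge is present, 0 otherwise; in the order [1, 2, 3, 4, 5, 6, 7] the diagonal is [6, 6, 6, 6, 6, 6, 6]. The smallest Laplacian eigenvalue is always 0. The next one, lambda_2 = 7, measures how hard the graph is to disconnect: larger values mean better connectivity. By the matrix-tree theorem the graph has (1/7) * product of the nonzero eigenvalues = 16807 spanning trees. The largest eigenvalue, 7, is at most the vertex count 7.

7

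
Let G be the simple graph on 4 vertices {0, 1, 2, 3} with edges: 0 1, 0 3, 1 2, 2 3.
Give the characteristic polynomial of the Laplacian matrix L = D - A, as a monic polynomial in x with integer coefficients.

x^4 - 8x^3 + 20x^2 - 16x

Reading degrees in the order [0, 1, 2, 3] gives [2, 2, 2, 2]; set D = diag(2, 2, 2, 2) and form L = D - A. The eigenvalues of L are [0, 2, 2, 4]; the characteristic polynomial is the product of (x - lambda_i), which multiplies out to x^4 - 8x^3 + 20x^2 - 16x. The coefficient of x^3 equals -trace(L) = -8, matching the sum of degrees. By the matrix-tree theorem the graph has (1/4) * product of the nonzero eigenvalues = 4 spanning trees. There is one zero in the spectrum, matching the 1 component.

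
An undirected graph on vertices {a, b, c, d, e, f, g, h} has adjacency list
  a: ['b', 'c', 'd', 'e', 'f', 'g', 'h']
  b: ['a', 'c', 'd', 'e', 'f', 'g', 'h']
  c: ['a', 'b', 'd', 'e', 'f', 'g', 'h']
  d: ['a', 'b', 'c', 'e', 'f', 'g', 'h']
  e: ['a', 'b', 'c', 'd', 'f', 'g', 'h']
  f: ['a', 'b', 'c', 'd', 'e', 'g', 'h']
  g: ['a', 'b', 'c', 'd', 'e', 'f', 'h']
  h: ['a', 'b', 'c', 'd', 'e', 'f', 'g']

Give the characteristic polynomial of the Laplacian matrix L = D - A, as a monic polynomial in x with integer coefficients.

x^8 - 56x^7 + 1344x^6 - 17920x^5 + 143360x^4 - 688128x^3 + 1835008x^2 - 2097152x

With the vertex order [a, b, c, d, e, f, g, h], the degrees are [7, 7, 7, 7, 7, 7, 7, 7], giving D = diag(7, 7, 7, 7, 7, 7, 7, 7) and L = D - A. Computing det(xI - L) by cofactor expansion (or equivalently via sum-over-permutations) gives x^8 - 56x^7 + 1344x^6 - 17920x^5 + 143360x^4 - 688128x^3 + 1835008x^2 - 2097152x. Since p(0) = det(-L) = 0, x divides p(x). The eigenvalues sum to 56, which equals trace(L) = 2|E|.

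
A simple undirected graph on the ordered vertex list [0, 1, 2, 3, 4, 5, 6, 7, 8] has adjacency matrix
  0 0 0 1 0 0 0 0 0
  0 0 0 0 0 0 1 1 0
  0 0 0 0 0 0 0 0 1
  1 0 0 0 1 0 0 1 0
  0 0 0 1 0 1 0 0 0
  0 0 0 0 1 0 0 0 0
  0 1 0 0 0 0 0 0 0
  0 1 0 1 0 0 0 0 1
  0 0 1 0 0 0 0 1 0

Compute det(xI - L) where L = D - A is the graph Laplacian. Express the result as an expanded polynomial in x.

x^9 - 16x^8 + 103x^7 - 344x^6 + 640x^5 - 662x^4 + 361x^3 - 94x^2 + 9x

Reading degrees in the order [0, 1, 2, 3, 4, 5, 6, 7, 8] gives [1, 2, 1, 3, 2, 1, 1, 3, 2]; set D = diag(1, 2, 1, 3, 2, 1, 1, 3, 2) and form L = D - A. L has integer entries, so p(x) = det(xI - L) has integer coefficients. Expanding the determinant yields x^9 - 16x^8 + 103x^7 - 344x^6 + 640x^5 - 662x^4 + 361x^3 - 94x^2 + 9x. Since p(0) = det(-L) = 0, x divides p(x). There is one zero in the spectrum, matching the 1 component. The eigenvalues sum to 16, which equals trace(L) = 2|E|.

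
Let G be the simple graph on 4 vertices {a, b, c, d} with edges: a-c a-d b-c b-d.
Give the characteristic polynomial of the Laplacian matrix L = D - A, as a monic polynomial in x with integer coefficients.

x^4 - 8x^3 + 20x^2 - 16x

Reading degrees in the order [a, b, c, d] gives [2, 2, 2, 2]; set D = diag(2, 2, 2, 2) and form L = D - A. Computing det(xI - L) by cofactor expansion (or equivalently via sum-over-permutations) gives x^4 - 8x^3 + 20x^2 - 16x. Since p(0) = det(-L) = 0, x divides p(x). By the matrix-tree theorem the graph has (1/4) * product of the nonzero eigenvalues = 4 spanning trees. There is one zero in the spectrum, matching the 1 component.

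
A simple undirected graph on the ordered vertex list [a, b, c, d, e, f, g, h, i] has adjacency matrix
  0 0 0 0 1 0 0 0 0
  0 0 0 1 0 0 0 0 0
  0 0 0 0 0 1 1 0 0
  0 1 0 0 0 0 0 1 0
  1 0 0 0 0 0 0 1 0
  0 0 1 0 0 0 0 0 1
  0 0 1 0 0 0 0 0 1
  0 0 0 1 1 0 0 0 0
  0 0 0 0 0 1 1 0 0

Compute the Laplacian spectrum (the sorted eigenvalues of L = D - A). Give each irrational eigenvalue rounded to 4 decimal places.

[0, 0, 0.3820, 1.3820, 2, 2, 2.6180, 3.6180, 4]

With the vertex order [a, b, c, d, e, f, g, h, i], the degrees are [1, 1, 2, 2, 2, 2, 2, 2, 2], giving D = diag(1, 1, 2, 2, 2, 2, 2, 2, 2) and L = D - A. Diagonalising L (or applying a numerical eigensolver to the 9x9 matrix) gives the spectrum above. The 2 zero eigenvalues correspond to the 2 connected components.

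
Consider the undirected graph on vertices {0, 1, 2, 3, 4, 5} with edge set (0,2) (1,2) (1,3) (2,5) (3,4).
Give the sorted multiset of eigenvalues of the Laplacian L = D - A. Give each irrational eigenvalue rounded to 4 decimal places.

Reading degrees in the order [0, 1, 2, 3, 4, 5] gives [1, 2, 3, 2, 1, 1]; set D = diag(1, 2, 3, 2, 1, 1) and form L = D - A. Since every row of L sums to 0, the all-ones vector is in the kernel and 0 is an eigenvalue. The single zero eigenvalue shows the graph is connected. There is one zero in the spectrum, matching the 1 component.

[0, 0.3249, 1, 1.4608, 3, 4.2143]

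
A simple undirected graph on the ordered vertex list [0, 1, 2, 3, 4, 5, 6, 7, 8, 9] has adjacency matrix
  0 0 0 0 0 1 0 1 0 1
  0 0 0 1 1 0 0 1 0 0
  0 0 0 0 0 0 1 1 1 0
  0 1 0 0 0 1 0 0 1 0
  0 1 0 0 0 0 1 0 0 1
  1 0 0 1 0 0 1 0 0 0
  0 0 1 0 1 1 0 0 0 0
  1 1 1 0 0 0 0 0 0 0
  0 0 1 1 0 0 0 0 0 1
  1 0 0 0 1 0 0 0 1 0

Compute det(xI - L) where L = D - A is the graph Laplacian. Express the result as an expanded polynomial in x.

Reading degrees in the order [0, 1, 2, 3, 4, 5, 6, 7, 8, 9] gives [3, 3, 3, 3, 3, 3, 3, 3, 3, 3]; set D = diag(3, 3, 3, 3, 3, 3, 3, 3, 3, 3) and form L = D - A. The eigenvalues of L are [0, 2, 2, 2, 2, 2, 5, 5, 5, 5]; the characteristic polynomial is the product of (x - lambda_i), which multiplies out to x^10 - 30x^9 + 390x^8 - 2880x^7 + 13305x^6 - 39882x^5 + 77640x^4 - 94800x^3 + 66000x^2 - 20000x. The coefficient of x^9 equals -trace(L) = -30, matching the sum of degrees. The largest eigenvalue, 5, is at most the vertex count 10.

x^10 - 30x^9 + 390x^8 - 2880x^7 + 13305x^6 - 39882x^5 + 77640x^4 - 94800x^3 + 66000x^2 - 20000x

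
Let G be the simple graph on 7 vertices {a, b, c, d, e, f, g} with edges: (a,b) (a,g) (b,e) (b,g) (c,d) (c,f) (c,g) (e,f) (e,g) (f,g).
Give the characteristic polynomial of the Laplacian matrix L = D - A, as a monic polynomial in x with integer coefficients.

x^7 - 20x^6 + 157x^5 - 612x^4 + 1227x^3 - 1164x^2 + 385x

Each diagonal entry of L is the vertex degree and each off-diagonal entry is -1 where an edge is present, 0 otherwise; in the order [a, b, c, d, e, f, g] the diagonal is [2, 3, 3, 1, 3, 3, 5]. Computing det(xI - L) by cofactor expansion (or equivalently via sum-over-permutations) gives x^7 - 20x^6 + 157x^5 - 612x^4 + 1227x^3 - 1164x^2 + 385x. Since p(0) = det(-L) = 0, x divides p(x). There is one zero in the spectrum, matching the 1 component.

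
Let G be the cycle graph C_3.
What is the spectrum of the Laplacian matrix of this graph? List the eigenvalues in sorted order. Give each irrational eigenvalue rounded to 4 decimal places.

The graph has 3 vertices and degree multiset [2, 2, 2]; D is the diagonal matrix of degrees and L = D - A. Since every row of L sums to 0, the all-ones vector is in the kernel and 0 is an eigenvalue. The single zero eigenvalue shows the graph is connected. By the matrix-tree theorem the graph has (1/3) * product of the nonzero eigenvalues = 3 spanning trees.

[0, 3, 3]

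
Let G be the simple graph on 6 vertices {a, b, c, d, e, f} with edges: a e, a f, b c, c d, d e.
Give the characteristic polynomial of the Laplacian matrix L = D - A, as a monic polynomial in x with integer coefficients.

x^6 - 10x^5 + 36x^4 - 56x^3 + 35x^2 - 6x

Each diagonal entry of L is the vertex degree and each off-diagonal entry is -1 where an edge is present, 0 otherwise; in the order [a, b, c, d, e, f] the diagonal is [2, 1, 2, 2, 2, 1]. Computing det(xI - L) by cofactor expansion (or equivalently via sum-over-permutations) gives x^6 - 10x^5 + 36x^4 - 56x^3 + 35x^2 - 6x. The constant term is 0 because L is singular (the all-ones vector lies in its kernel). By the matrix-tree theorem the graph has (1/6) * product of the nonzero eigenvalues = 1 spanning tree.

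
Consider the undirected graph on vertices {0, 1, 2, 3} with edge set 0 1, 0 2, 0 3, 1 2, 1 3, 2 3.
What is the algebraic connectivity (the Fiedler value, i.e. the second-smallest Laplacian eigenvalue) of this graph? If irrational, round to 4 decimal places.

With the vertex order [0, 1, 2, 3], the degrees are [3, 3, 3, 3], giving D = diag(3, 3, 3, 3) and L = D - A. The smallest Laplacian eigenvalue is always 0. The next one, lambda_2 = 4, measures how hard the graph is to disconnect: larger values mean better connectivity. The eigenvalues sum to 12, which equals trace(L) = 2|E|.

4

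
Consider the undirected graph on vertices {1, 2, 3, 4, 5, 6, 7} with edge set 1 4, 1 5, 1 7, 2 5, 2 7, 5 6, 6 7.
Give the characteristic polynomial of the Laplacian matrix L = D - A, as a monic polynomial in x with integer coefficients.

With the vertex order [1, 2, 3, 4, 5, 6, 7], the degrees are [3, 2, 0, 1, 3, 2, 3], giving D = diag(3, 2, 0, 1, 3, 2, 3) and L = D - A. L has integer entries, so p(x) = det(xI - L) has integer coefficients. Expanding the determinant yields x^7 - 14x^6 + 73x^5 - 176x^4 + 192x^3 - 72x^2. The coefficient of x^6 equals -trace(L) = -14, matching the sum of degrees. The largest eigenvalue, 5.2361, is at most the vertex count 7. The eigenvalues sum to 14, which equals trace(L) = 2|E|.

x^7 - 14x^6 + 73x^5 - 176x^4 + 192x^3 - 72x^2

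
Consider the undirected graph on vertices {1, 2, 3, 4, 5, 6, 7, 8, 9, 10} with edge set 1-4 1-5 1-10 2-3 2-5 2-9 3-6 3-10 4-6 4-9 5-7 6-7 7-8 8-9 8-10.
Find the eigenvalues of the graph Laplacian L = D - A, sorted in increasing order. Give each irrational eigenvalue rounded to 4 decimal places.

[0, 2, 2, 2, 2, 2, 5, 5, 5, 5]

Reading degrees in the order [1, 2, 3, 4, 5, 6, 7, 8, 9, 10] gives [3, 3, 3, 3, 3, 3, 3, 3, 3, 3]; set D = diag(3, 3, 3, 3, 3, 3, 3, 3, 3, 3) and form L = D - A. Since every row of L sums to 0, the all-ones vector is in the kernel and 0 is an eigenvalue. The single zero eigenvalue shows the graph is connected. By the matrix-tree theorem the graph has (1/10) * product of the nonzero eigenvalues = 2000 spanning trees.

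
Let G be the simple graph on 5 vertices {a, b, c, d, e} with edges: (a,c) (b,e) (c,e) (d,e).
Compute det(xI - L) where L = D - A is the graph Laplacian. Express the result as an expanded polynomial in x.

Each diagonal entry of L is the vertex degree and each off-diagonal entry is -1 where an edge is present, 0 otherwise; in the order [a, b, c, d, e] the diagonal is [1, 1, 2, 1, 3]. Computing det(xI - L) by cofactor expansion (or equivalently via sum-over-permutations) gives x^5 - 8x^4 + 20x^3 - 18x^2 + 5x. The coefficient of x^4 equals -trace(L) = -8, matching the sum of degrees. The largest eigenvalue, 4.1701, is at most the vertex count 5. By the matrix-tree theorem the graph has (1/5) * product of the nonzero eigenvalues = 1 spanning tree.

x^5 - 8x^4 + 20x^3 - 18x^2 + 5x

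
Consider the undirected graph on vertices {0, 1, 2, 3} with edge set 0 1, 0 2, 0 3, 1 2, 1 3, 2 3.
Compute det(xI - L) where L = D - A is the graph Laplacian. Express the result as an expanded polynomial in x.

Each diagonal entry of L is the vertex degree and each off-diagonal entry is -1 where an edge is present, 0 otherwise; in the order [0, 1, 2, 3] the diagonal is [3, 3, 3, 3]. L has integer entries, so p(x) = det(xI - L) has integer coefficients. Expanding the determinant yields x^4 - 12x^3 + 48x^2 - 64x. Since p(0) = det(-L) = 0, x divides p(x). The largest eigenvalue, 4, is at most the vertex count 4.

x^4 - 12x^3 + 48x^2 - 64x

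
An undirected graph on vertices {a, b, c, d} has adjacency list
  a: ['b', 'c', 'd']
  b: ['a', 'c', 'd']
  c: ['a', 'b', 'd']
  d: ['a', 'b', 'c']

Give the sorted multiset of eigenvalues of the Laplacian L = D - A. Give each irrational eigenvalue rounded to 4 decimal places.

[0, 4, 4, 4]

Reading degrees in the order [a, b, c, d] gives [3, 3, 3, 3]; set D = diag(3, 3, 3, 3) and form L = D - A. Since every row of L sums to 0, the all-ones vector is in the kernel and 0 is an eigenvalue. The eigenvalues sum to 12, which equals trace(L) = 2|E|.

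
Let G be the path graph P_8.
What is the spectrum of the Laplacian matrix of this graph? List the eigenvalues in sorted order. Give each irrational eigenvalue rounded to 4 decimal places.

[0, 0.1522, 0.5858, 1.2346, 2, 2.7654, 3.4142, 3.8478]

The graph has 8 vertices and degree multiset [2, 2, 2, 2, 2, 2, 1, 1]; D is the diagonal matrix of degrees and L = D - A. Diagonalising L (or applying a numerical eigensolver to the 8x8 matrix) gives the spectrum above. There is one zero in the spectrum, matching the 1 component.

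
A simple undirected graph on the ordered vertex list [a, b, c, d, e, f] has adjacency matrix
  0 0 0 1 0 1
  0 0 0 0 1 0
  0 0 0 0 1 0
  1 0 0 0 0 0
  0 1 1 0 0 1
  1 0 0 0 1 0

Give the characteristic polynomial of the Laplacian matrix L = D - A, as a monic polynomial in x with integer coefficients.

With the vertex order [a, b, c, d, e, f], the degrees are [2, 1, 1, 1, 3, 2], giving D = diag(2, 1, 1, 1, 3, 2) and L = D - A. Computing det(xI - L) by cofactor expansion (or equivalently via sum-over-permutations) gives x^6 - 10x^5 + 35x^4 - 52x^3 + 32x^2 - 6x. The constant term is 0 because L is singular (the all-ones vector lies in its kernel). By the matrix-tree theorem the graph has (1/6) * product of the nonzero eigenvalues = 1 spanning tree.

x^6 - 10x^5 + 35x^4 - 52x^3 + 32x^2 - 6x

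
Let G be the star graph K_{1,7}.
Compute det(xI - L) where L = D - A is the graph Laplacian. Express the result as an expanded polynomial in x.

The graph has 8 vertices and degree multiset [7, 1, 1, 1, 1, 1, 1, 1]; D is the diagonal matrix of degrees and L = D - A. L has integer entries, so p(x) = det(xI - L) has integer coefficients. Expanding the determinant yields x^8 - 14x^7 + 63x^6 - 140x^5 + 175x^4 - 126x^3 + 49x^2 - 8x. The coefficient of x^7 equals -trace(L) = -14, matching the sum of degrees. By the matrix-tree theorem the graph has (1/8) * product of the nonzero eigenvalues = 1 spanning tree.

x^8 - 14x^7 + 63x^6 - 140x^5 + 175x^4 - 126x^3 + 49x^2 - 8x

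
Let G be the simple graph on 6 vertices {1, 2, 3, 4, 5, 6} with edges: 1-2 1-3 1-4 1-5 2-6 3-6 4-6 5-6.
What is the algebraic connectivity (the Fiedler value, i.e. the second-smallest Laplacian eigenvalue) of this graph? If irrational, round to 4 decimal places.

2

Each diagonal entry of L is the vertex degree and each off-diagonal entry is -1 where an edge is present, 0 otherwise; in the order [1, 2, 3, 4, 5, 6] the diagonal is [4, 2, 2, 2, 2, 4]. The sorted Laplacian eigenvalues are [0, 2, 2, 2, 4, 6]; the algebraic connectivity is the second entry, 2. The largest eigenvalue, 6, is at most the vertex count 6.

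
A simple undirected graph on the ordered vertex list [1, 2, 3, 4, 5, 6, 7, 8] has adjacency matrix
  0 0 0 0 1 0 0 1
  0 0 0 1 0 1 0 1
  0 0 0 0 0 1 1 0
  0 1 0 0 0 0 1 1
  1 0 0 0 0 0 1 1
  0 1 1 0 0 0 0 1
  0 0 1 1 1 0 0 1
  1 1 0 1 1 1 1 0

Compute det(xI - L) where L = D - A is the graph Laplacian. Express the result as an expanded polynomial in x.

x^8 - 26x^7 + 277x^6 - 1564x^5 + 5040x^4 - 9240x^3 + 8894x^2 - 3456x

Each diagonal entry of L is the vertex degree and each off-diagonal entry is -1 where an edge is present, 0 otherwise; in the order [1, 2, 3, 4, 5, 6, 7, 8] the diagonal is [2, 3, 2, 3, 3, 3, 4, 6]. L has integer entries, so p(x) = det(xI - L) has integer coefficients. Expanding the determinant yields x^8 - 26x^7 + 277x^6 - 1564x^5 + 5040x^4 - 9240x^3 + 8894x^2 - 3456x. Since p(0) = det(-L) = 0, x divides p(x).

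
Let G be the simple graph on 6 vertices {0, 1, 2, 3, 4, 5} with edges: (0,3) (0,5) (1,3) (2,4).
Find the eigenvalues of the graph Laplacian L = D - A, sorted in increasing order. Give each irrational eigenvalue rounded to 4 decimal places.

With the vertex order [0, 1, 2, 3, 4, 5], the degrees are [2, 1, 1, 2, 1, 1], giving D = diag(2, 1, 1, 2, 1, 1) and L = D - A. Diagonalising L (or applying a numerical eigensolver to the 6x6 matrix) gives the spectrum above. The 2 zero eigenvalues correspond to the 2 connected components. The eigenvalues sum to 8, which equals trace(L) = 2|E|.

[0, 0, 0.5858, 2, 2, 3.4142]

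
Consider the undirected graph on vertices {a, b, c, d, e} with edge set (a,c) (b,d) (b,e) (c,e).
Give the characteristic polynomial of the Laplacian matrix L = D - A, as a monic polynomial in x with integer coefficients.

x^5 - 8x^4 + 21x^3 - 20x^2 + 5x

Reading degrees in the order [a, b, c, d, e] gives [1, 2, 2, 1, 2]; set D = diag(1, 2, 2, 1, 2) and form L = D - A. L has integer entries, so p(x) = det(xI - L) has integer coefficients. Expanding the determinant yields x^5 - 8x^4 + 21x^3 - 20x^2 + 5x. Since p(0) = det(-L) = 0, x divides p(x). There is one zero in the spectrum, matching the 1 component.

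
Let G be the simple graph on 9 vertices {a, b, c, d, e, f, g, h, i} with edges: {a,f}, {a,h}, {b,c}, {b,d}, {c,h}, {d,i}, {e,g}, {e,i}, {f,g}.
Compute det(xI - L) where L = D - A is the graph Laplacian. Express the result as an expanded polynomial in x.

With the vertex order [a, b, c, d, e, f, g, h, i], the degrees are [2, 2, 2, 2, 2, 2, 2, 2, 2], giving D = diag(2, 2, 2, 2, 2, 2, 2, 2, 2) and L = D - A. L has integer entries, so p(x) = det(xI - L) has integer coefficients. Expanding the determinant yields x^9 - 18x^8 + 135x^7 - 546x^6 + 1287x^5 - 1782x^4 + 1386x^3 - 540x^2 + 81x. The coefficient of x^8 equals -trace(L) = -18, matching the sum of degrees. The largest eigenvalue, 3.8794, is at most the vertex count 9.

x^9 - 18x^8 + 135x^7 - 546x^6 + 1287x^5 - 1782x^4 + 1386x^3 - 540x^2 + 81x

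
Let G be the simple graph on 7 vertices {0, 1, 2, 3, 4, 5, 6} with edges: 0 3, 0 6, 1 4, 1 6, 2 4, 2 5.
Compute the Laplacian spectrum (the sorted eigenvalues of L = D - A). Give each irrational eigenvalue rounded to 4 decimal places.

With the vertex order [0, 1, 2, 3, 4, 5, 6], the degrees are [2, 2, 2, 1, 2, 1, 2], giving D = diag(2, 2, 2, 1, 2, 1, 2) and L = D - A. Since every row of L sums to 0, the all-ones vector is in the kernel and 0 is an eigenvalue. The single zero eigenvalue shows the graph is connected. The eigenvalues sum to 12, which equals trace(L) = 2|E|.

[0, 0.1981, 0.7530, 1.5550, 2.4450, 3.2470, 3.8019]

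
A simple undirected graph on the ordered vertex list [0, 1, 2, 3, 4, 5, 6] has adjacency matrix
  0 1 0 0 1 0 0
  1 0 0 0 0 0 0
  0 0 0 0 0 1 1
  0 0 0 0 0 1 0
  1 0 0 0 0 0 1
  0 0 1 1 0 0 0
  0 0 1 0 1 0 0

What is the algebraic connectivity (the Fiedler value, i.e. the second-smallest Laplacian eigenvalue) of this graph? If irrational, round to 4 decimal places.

0.1981

With the vertex order [0, 1, 2, 3, 4, 5, 6], the degrees are [2, 1, 2, 1, 2, 2, 2], giving D = diag(2, 1, 2, 1, 2, 2, 2) and L = D - A. Computing the eigenvalues of L and sorting gives [0, 0.1981, 0.7530, 1.5550, 2.4450, 3.2470, 3.8019]. The Fiedler value lambda_2 = 0.1981 is strictly positive, so the graph is connected.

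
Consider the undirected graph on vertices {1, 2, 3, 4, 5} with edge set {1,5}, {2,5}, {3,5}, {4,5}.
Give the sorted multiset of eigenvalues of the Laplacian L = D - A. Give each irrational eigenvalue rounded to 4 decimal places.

[0, 1, 1, 1, 5]

Each diagonal entry of L is the vertex degree and each off-diagonal entry is -1 where an edge is present, 0 otherwise; in the order [1, 2, 3, 4, 5] the diagonal is [1, 1, 1, 1, 4]. L is symmetric positive semidefinite, so every eigenvalue is real and nonnegative. There is one zero in the spectrum, matching the 1 component. By the matrix-tree theorem the graph has (1/5) * product of the nonzero eigenvalues = 1 spanning tree.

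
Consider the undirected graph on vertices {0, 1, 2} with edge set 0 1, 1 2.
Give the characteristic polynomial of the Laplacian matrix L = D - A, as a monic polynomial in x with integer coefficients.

x^3 - 4x^2 + 3x

Each diagonal entry of L is the vertex degree and each off-diagonal entry is -1 where an edge is present, 0 otherwise; in the order [0, 1, 2] the diagonal is [1, 2, 1]. The eigenvalues of L are [0, 1, 3]; the characteristic polynomial is the product of (x - lambda_i), which multiplies out to x^3 - 4x^2 + 3x. The coefficient of x^2 equals -trace(L) = -4, matching the sum of degrees.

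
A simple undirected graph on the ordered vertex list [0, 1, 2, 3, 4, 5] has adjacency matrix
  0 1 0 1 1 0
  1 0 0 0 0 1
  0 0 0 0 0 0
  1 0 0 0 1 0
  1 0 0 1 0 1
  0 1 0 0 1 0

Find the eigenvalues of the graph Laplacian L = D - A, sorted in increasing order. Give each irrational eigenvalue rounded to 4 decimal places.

Each diagonal entry of L is the vertex degree and each off-diagonal entry is -1 where an edge is present, 0 otherwise; in the order [0, 1, 2, 3, 4, 5] the diagonal is [3, 2, 0, 2, 3, 2]. Since every row of L sums to 0, the all-ones vector is in the kernel and 0 is an eigenvalue. The 2 zero eigenvalues correspond to the 2 connected components. There are 2 zeros in the spectrum, matching the 2 components.

[0, 0, 1.3820, 2.3820, 3.6180, 4.6180]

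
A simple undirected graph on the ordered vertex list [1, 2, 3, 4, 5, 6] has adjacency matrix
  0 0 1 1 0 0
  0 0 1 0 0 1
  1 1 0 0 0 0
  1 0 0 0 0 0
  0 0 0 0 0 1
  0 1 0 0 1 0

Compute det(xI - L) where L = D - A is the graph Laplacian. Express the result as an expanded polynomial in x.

x^6 - 10x^5 + 36x^4 - 56x^3 + 35x^2 - 6x

With the vertex order [1, 2, 3, 4, 5, 6], the degrees are [2, 2, 2, 1, 1, 2], giving D = diag(2, 2, 2, 1, 1, 2) and L = D - A. L has integer entries, so p(x) = det(xI - L) has integer coefficients. Expanding the determinant yields x^6 - 10x^5 + 36x^4 - 56x^3 + 35x^2 - 6x. Since p(0) = det(-L) = 0, x divides p(x). There is one zero in the spectrum, matching the 1 component.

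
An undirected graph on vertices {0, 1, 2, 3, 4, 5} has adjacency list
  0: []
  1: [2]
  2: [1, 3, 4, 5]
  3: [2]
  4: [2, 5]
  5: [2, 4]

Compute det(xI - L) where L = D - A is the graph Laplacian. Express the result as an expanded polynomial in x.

x^6 - 10x^5 + 32x^4 - 38x^3 + 15x^2

Each diagonal entry of L is the vertex degree and each off-diagonal entry is -1 where an edge is present, 0 otherwise; in the order [0, 1, 2, 3, 4, 5] the diagonal is [0, 1, 4, 1, 2, 2]. The eigenvalues of L are [0, 0, 1, 1, 3, 5]; the characteristic polynomial is the product of (x - lambda_i), which multiplies out to x^6 - 10x^5 + 32x^4 - 38x^3 + 15x^2. The coefficient of x^5 equals -trace(L) = -10, matching the sum of degrees. The eigenvalues sum to 10, which equals trace(L) = 2|E|. There are 2 zeros in the spectrum, matching the 2 components.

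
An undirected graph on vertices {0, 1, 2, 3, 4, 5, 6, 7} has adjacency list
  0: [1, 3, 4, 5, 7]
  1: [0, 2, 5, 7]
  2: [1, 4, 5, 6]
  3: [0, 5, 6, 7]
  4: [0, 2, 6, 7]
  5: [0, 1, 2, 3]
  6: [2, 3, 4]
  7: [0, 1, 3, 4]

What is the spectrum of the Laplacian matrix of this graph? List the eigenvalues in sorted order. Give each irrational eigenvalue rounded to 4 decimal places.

With the vertex order [0, 1, 2, 3, 4, 5, 6, 7], the degrees are [5, 4, 4, 4, 4, 4, 3, 4], giving D = diag(5, 4, 4, 4, 4, 4, 3, 4) and L = D - A. L is symmetric positive semidefinite, so every eigenvalue is real and nonnegative.

[0, 2.3988, 3.1423, 3.4888, 4.6818, 5.4408, 6.1507, 6.6969]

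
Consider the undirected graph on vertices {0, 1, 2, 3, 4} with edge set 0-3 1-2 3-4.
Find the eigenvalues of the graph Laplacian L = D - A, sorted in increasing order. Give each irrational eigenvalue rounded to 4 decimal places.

Reading degrees in the order [0, 1, 2, 3, 4] gives [1, 1, 1, 2, 1]; set D = diag(1, 1, 1, 2, 1) and form L = D - A. Since every row of L sums to 0, the all-ones vector is in the kernel and 0 is an eigenvalue. The 2 zero eigenvalues correspond to the 2 connected components.

[0, 0, 1, 2, 3]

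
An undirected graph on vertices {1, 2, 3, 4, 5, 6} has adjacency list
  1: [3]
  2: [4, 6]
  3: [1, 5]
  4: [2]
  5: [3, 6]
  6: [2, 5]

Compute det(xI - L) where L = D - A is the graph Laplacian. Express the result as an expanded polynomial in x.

Reading degrees in the order [1, 2, 3, 4, 5, 6] gives [1, 2, 2, 1, 2, 2]; set D = diag(1, 2, 2, 1, 2, 2) and form L = D - A. Computing det(xI - L) by cofactor expansion (or equivalently via sum-over-permutations) gives x^6 - 10x^5 + 36x^4 - 56x^3 + 35x^2 - 6x. The constant term is 0 because L is singular (the all-ones vector lies in its kernel). By the matrix-tree theorem the graph has (1/6) * product of the nonzero eigenvalues = 1 spanning tree.

x^6 - 10x^5 + 36x^4 - 56x^3 + 35x^2 - 6x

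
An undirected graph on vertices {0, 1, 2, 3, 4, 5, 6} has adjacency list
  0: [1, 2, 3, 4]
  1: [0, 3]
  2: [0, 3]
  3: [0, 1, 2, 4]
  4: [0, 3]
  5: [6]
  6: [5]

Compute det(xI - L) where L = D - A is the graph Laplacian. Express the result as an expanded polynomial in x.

Reading degrees in the order [0, 1, 2, 3, 4, 5, 6] gives [4, 2, 2, 4, 2, 1, 1]; set D = diag(4, 2, 2, 4, 2, 1, 1) and form L = D - A. The eigenvalues of L are [0, 0, 2, 2, 2, 5, 5]; the characteristic polynomial is the product of (x - lambda_i), which multiplies out to x^7 - 16x^6 + 97x^5 - 278x^4 + 380x^3 - 200x^2. Since p(0) = det(-L) = 0, x divides p(x). There are 2 zeros in the spectrum, matching the 2 components. The eigenvalues sum to 16, which equals trace(L) = 2|E|.

x^7 - 16x^6 + 97x^5 - 278x^4 + 380x^3 - 200x^2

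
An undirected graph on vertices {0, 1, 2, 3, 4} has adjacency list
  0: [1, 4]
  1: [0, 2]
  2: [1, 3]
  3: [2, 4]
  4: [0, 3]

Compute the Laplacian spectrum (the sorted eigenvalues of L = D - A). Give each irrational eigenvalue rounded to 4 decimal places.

[0, 1.3820, 1.3820, 3.6180, 3.6180]

Each diagonal entry of L is the vertex degree and each off-diagonal entry is -1 where an edge is present, 0 otherwise; in the order [0, 1, 2, 3, 4] the diagonal is [2, 2, 2, 2, 2]. Since every row of L sums to 0, the all-ones vector is in the kernel and 0 is an eigenvalue. The single zero eigenvalue shows the graph is connected.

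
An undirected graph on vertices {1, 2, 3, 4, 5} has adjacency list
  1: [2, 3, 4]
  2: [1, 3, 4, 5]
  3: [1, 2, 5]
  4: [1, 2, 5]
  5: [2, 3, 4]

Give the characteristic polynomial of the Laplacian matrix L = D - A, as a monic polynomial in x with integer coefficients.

x^5 - 16x^4 + 94x^3 - 240x^2 + 225x

Each diagonal entry of L is the vertex degree and each off-diagonal entry is -1 where an edge is present, 0 otherwise; in the order [1, 2, 3, 4, 5] the diagonal is [3, 4, 3, 3, 3]. The eigenvalues of L are [0, 3, 3, 5, 5]; the characteristic polynomial is the product of (x - lambda_i), which multiplies out to x^5 - 16x^4 + 94x^3 - 240x^2 + 225x. The constant term is 0 because L is singular (the all-ones vector lies in its kernel). The largest eigenvalue, 5, is at most the vertex count 5.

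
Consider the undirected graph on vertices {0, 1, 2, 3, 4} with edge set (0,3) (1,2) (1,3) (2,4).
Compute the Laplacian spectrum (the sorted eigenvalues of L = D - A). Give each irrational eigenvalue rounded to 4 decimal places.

Reading degrees in the order [0, 1, 2, 3, 4] gives [1, 2, 2, 2, 1]; set D = diag(1, 2, 2, 2, 1) and form L = D - A. Since every row of L sums to 0, the all-ones vector is in the kernel and 0 is an eigenvalue.

[0, 0.3820, 1.3820, 2.6180, 3.6180]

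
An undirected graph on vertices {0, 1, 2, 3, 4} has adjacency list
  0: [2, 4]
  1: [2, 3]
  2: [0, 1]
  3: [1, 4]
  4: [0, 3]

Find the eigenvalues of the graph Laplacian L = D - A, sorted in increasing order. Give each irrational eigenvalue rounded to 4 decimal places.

[0, 1.3820, 1.3820, 3.6180, 3.6180]

Each diagonal entry of L is the vertex degree and each off-diagonal entry is -1 where an edge is present, 0 otherwise; in the order [0, 1, 2, 3, 4] the diagonal is [2, 2, 2, 2, 2]. The multiplicity of 0 as a Laplacian eigenvalue equals the number of connected components. The eigenvalues sum to 10, which equals trace(L) = 2|E|. There is one zero in the spectrum, matching the 1 component.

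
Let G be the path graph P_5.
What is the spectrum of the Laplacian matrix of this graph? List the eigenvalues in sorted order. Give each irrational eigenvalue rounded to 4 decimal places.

The graph has 5 vertices and degree multiset [2, 2, 2, 1, 1]; D is the diagonal matrix of degrees and L = D - A. L is symmetric positive semidefinite, so every eigenvalue is real and nonnegative. The largest eigenvalue, 3.6180, is at most the vertex count 5.

[0, 0.3820, 1.3820, 2.6180, 3.6180]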